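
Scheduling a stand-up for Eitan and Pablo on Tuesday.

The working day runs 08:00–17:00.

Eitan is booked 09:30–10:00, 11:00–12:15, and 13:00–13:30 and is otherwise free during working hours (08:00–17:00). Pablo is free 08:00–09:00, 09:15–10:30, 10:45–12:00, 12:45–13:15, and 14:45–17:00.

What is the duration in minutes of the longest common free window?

Eitan free within 08:00–17:00: 08:00–09:30, 10:00–11:00, 12:15–13:00, 13:30–17:00.
Eitan ∩ Pablo: 08:00–09:00, 09:15–09:30, 10:00–10:30, 10:45–11:00, 12:45–13:00, 14:45–17:00.
Common window lengths: 60, 15, 30, 15, 15, 135 min; longest is 135.

135 minutes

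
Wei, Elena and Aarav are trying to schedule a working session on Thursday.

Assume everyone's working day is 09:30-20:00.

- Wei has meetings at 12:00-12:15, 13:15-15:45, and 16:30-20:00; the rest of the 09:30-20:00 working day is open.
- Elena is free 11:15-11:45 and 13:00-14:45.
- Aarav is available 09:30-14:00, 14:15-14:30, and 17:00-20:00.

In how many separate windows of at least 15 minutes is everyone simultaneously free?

2

Wei free within 09:30–20:00: 09:30–12:00, 12:15–13:15, 15:45–16:30.
Wei ∩ Elena: 11:15–11:45, 13:00–13:15.
Wei ∩ Elena ∩ Aarav: 11:15–11:45, 13:00–13:15.
Windows ≥ 15 min: 11:15–11:45, 13:00–13:15.
That's 2 windows.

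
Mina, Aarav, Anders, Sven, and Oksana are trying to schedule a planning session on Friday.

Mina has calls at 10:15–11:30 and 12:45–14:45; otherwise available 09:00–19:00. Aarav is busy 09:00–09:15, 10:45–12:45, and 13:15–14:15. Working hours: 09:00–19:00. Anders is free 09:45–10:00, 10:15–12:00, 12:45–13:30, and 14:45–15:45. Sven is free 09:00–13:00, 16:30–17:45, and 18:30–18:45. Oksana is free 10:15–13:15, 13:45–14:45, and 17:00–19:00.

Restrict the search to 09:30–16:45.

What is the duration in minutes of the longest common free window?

0 minutes

Mina free within 09:00–19:00: 09:00–10:15, 11:30–12:45, 14:45–19:00.
Aarav free within 09:00–19:00: 09:15–10:45, 12:45–13:15, 14:15–19:00.
Mina ∩ Aarav: 09:15–10:15, 14:45–19:00.
Mina ∩ Aarav ∩ Anders: 09:45–10:00, 14:45–15:45.
Mina ∩ Aarav ∩ Anders ∩ Sven: 09:45–10:00.
Mina ∩ Aarav ∩ Anders ∩ Sven ∩ Oksana: (none).
Restricted to 09:30–16:45: (none).
No common window.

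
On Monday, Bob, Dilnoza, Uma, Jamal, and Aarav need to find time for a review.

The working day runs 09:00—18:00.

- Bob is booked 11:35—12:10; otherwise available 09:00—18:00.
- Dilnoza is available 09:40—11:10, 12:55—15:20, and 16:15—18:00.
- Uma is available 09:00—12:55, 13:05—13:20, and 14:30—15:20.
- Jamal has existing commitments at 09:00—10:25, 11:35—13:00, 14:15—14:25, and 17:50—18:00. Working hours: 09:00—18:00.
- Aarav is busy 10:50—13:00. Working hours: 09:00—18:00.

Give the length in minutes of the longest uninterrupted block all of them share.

50 minutes

Bob free within 09:00–18:00: 09:00–11:35, 12:10–18:00.
Jamal free within 09:00–18:00: 10:25–11:35, 13:00–14:15, 14:25–17:50.
Aarav free within 09:00–18:00: 09:00–10:50, 13:00–18:00.
Bob ∩ Dilnoza: 09:40–11:10, 12:55–15:20, 16:15–18:00.
Bob ∩ Dilnoza ∩ Uma: 09:40–11:10, 13:05–13:20, 14:30–15:20.
Bob ∩ Dilnoza ∩ Uma ∩ Jamal: 10:25–11:10, 13:05–13:20, 14:30–15:20.
Bob ∩ Dilnoza ∩ Uma ∩ Jamal ∩ Aarav: 10:25–10:50, 13:05–13:20, 14:30–15:20.
Common window lengths: 25, 15, 50 min; longest is 50.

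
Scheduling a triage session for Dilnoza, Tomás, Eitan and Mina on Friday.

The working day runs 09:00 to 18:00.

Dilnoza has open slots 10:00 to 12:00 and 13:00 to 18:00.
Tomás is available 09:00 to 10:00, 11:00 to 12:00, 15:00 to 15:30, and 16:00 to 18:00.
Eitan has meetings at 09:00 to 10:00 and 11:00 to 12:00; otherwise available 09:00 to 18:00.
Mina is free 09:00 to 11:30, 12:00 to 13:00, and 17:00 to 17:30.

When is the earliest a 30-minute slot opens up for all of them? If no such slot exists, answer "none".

17:00

Eitan free within 09:00–18:00: 10:00–11:00, 12:00–18:00.
Dilnoza ∩ Tomás: 11:00–12:00, 15:00–15:30, 16:00–18:00.
Dilnoza ∩ Tomás ∩ Eitan: 15:00–15:30, 16:00–18:00.
Dilnoza ∩ Tomás ∩ Eitan ∩ Mina: 17:00–17:30.
Windows ≥ 30 min: 17:00–17:30.
Earliest such window starts at 17:00.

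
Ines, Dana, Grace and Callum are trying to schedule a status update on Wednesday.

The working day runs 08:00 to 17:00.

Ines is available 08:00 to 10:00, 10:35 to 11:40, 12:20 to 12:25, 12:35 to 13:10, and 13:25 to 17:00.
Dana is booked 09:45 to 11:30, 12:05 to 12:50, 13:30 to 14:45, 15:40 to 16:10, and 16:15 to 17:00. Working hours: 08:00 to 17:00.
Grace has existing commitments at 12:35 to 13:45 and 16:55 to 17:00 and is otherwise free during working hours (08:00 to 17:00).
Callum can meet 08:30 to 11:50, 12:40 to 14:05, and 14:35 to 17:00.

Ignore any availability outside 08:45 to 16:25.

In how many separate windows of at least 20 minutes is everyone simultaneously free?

2

Dana free within 08:00–17:00: 08:00–09:45, 11:30–12:05, 12:50–13:30, 14:45–15:40, 16:10–16:15.
Grace free within 08:00–17:00: 08:00–12:35, 13:45–16:55.
Ines ∩ Dana: 08:00–09:45, 11:30–11:40, 12:50–13:10, 13:25–13:30, 14:45–15:40, 16:10–16:15.
Ines ∩ Dana ∩ Grace: 08:00–09:45, 11:30–11:40, 14:45–15:40, 16:10–16:15.
Ines ∩ Dana ∩ Grace ∩ Callum: 08:30–09:45, 11:30–11:40, 14:45–15:40, 16:10–16:15.
Restricted to 08:45–16:25: 08:45–09:45, 11:30–11:40, 14:45–15:40, 16:10–16:15.
Windows ≥ 20 min: 08:45–09:45, 14:45–15:40.
That's 2 windows.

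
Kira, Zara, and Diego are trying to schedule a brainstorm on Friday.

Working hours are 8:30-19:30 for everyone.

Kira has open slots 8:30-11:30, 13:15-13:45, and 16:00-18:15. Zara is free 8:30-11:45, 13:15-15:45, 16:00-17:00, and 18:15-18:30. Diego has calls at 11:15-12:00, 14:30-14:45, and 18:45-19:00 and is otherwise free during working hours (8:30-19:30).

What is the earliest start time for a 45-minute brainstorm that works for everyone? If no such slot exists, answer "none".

Diego free within 08:30–19:30: 08:30–11:15, 12:00–14:30, 14:45–18:45, 19:00–19:30.
Kira ∩ Zara: 08:30–11:30, 13:15–13:45, 16:00–17:00.
Kira ∩ Zara ∩ Diego: 08:30–11:15, 13:15–13:45, 16:00–17:00.
Windows ≥ 45 min: 08:30–11:15, 16:00–17:00.
Earliest such window starts at 08:30.

08:30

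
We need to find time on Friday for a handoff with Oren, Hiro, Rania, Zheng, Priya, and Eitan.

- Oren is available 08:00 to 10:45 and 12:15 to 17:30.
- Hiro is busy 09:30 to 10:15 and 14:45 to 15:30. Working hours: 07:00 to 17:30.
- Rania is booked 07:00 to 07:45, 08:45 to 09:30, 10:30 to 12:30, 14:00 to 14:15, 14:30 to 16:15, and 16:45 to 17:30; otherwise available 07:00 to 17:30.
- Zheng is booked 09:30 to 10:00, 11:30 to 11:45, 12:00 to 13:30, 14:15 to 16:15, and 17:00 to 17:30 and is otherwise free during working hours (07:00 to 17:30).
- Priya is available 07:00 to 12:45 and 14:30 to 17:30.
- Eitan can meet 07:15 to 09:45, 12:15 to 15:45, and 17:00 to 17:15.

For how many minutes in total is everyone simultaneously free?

45 minutes

Hiro free within 07:00–17:30: 07:00–09:30, 10:15–14:45, 15:30–17:30.
Rania free within 07:00–17:30: 07:45–08:45, 09:30–10:30, 12:30–14:00, 14:15–14:30, 16:15–16:45.
Zheng free within 07:00–17:30: 07:00–09:30, 10:00–11:30, 11:45–12:00, 13:30–14:15, 16:15–17:00.
Oren ∩ Hiro: 08:00–09:30, 10:15–10:45, 12:15–14:45, 15:30–17:30.
Oren ∩ Hiro ∩ Rania: 08:00–08:45, 10:15–10:30, 12:30–14:00, 14:15–14:30, 16:15–16:45.
Oren ∩ Hiro ∩ Rania ∩ Zheng: 08:00–08:45, 10:15–10:30, 13:30–14:00, 16:15–16:45.
Oren ∩ Hiro ∩ Rania ∩ Zheng ∩ Priya: 08:00–08:45, 10:15–10:30, 16:15–16:45.
Oren ∩ Hiro ∩ Rania ∩ Zheng ∩ Priya ∩ Eitan: 08:00–08:45.
Total common minutes: 45.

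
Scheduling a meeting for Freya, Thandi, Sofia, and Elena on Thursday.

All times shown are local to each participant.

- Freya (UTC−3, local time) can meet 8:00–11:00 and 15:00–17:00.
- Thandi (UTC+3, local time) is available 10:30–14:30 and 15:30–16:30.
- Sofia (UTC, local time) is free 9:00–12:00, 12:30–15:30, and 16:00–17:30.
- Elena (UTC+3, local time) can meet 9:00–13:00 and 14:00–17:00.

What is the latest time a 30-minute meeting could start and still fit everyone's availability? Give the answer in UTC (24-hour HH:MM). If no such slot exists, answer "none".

Freya → UTC: 11:00–14:00, 18:00–20:00.
Thandi → UTC: 07:30–11:30, 12:30–13:30.
Sofia → UTC: 09:00–12:00, 12:30–15:30, 16:00–17:30.
Elena → UTC: 06:00–10:00, 11:00–14:00.
Freya ∩ Thandi: 11:00–11:30, 12:30–13:30.
Freya ∩ Thandi ∩ Sofia: 11:00–11:30, 12:30–13:30.
Freya ∩ Thandi ∩ Sofia ∩ Elena: 11:00–11:30, 12:30–13:30.
Windows ≥ 30 min: 11:00–11:30, 12:30–13:30.
Latest start in the last window 12:30–13:30 is 13:30 − 30 min = 13:00.

13:00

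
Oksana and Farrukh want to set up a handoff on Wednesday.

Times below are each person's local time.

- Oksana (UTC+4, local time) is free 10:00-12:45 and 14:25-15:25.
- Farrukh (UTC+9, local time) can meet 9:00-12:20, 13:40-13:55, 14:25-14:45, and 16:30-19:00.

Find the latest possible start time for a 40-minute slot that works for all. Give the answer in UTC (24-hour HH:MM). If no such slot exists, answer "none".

08:05

Oksana → UTC: 06:00–08:45, 10:25–11:25.
Farrukh → UTC: 00:00–03:20, 04:40–04:55, 05:25–05:45, 07:30–10:00.
Oksana ∩ Farrukh: 07:30–08:45.
Windows ≥ 40 min: 07:30–08:45.
Latest start in the last window 07:30–08:45 is 08:45 − 40 min = 08:05.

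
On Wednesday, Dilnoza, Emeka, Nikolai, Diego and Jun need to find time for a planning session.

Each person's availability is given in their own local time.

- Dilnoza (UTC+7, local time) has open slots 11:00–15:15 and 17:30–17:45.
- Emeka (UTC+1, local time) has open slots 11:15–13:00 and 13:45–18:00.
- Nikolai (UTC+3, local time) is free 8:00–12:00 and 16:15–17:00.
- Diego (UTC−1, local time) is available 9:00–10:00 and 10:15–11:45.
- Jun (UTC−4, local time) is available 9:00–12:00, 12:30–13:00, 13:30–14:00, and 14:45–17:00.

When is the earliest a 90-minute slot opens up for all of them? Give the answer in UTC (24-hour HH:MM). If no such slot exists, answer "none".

Dilnoza → UTC: 04:00–08:15, 10:30–10:45.
Emeka → UTC: 10:15–12:00, 12:45–17:00.
Nikolai → UTC: 05:00–09:00, 13:15–14:00.
Diego → UTC: 10:00–11:00, 11:15–12:45.
Jun → UTC: 13:00–16:00, 16:30–17:00, 17:30–18:00, 18:45–21:00.
Dilnoza ∩ Emeka: 10:30–10:45.
Dilnoza ∩ Emeka ∩ Nikolai: (none).
Dilnoza ∩ Emeka ∩ Nikolai ∩ Diego: (none).
Dilnoza ∩ Emeka ∩ Nikolai ∩ Diego ∩ Jun: (none).
Windows ≥ 90 min: (none).

none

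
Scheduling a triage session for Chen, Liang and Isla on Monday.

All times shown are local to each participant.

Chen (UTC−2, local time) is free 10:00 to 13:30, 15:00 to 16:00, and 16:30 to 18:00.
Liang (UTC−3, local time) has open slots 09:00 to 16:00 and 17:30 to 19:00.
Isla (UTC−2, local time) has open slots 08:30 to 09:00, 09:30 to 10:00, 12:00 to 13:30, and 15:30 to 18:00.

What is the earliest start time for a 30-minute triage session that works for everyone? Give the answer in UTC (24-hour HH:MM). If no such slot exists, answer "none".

14:00

Chen → UTC: 12:00–15:30, 17:00–18:00, 18:30–20:00.
Liang → UTC: 12:00–19:00, 20:30–22:00.
Isla → UTC: 10:30–11:00, 11:30–12:00, 14:00–15:30, 17:30–20:00.
Chen ∩ Liang: 12:00–15:30, 17:00–18:00, 18:30–19:00.
Chen ∩ Liang ∩ Isla: 14:00–15:30, 17:30–18:00, 18:30–19:00.
Windows ≥ 30 min: 14:00–15:30, 17:30–18:00, 18:30–19:00.
Earliest such window starts at 14:00.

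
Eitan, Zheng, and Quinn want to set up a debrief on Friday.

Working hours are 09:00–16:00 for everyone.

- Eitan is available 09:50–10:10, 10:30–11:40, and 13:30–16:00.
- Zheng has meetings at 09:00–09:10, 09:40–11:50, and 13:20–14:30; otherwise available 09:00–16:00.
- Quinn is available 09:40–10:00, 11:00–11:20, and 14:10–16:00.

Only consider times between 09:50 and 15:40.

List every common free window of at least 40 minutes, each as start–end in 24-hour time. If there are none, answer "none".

14:30–15:40

Zheng free within 09:00–16:00: 09:10–09:40, 11:50–13:20, 14:30–16:00.
Eitan ∩ Zheng: 14:30–16:00.
Eitan ∩ Zheng ∩ Quinn: 14:30–16:00.
Restricted to 09:50–15:40: 14:30–15:40.
Windows ≥ 40 min: 14:30–15:40.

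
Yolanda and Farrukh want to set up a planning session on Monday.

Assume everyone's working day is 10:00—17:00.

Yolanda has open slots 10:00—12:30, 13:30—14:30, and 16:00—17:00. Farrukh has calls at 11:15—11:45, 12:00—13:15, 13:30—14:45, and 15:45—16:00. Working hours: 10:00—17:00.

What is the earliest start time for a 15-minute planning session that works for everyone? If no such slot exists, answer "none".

10:00

Farrukh free within 10:00–17:00: 10:00–11:15, 11:45–12:00, 13:15–13:30, 14:45–15:45, 16:00–17:00.
Yolanda ∩ Farrukh: 10:00–11:15, 11:45–12:00, 16:00–17:00.
Windows ≥ 15 min: 10:00–11:15, 11:45–12:00, 16:00–17:00.
Earliest such window starts at 10:00.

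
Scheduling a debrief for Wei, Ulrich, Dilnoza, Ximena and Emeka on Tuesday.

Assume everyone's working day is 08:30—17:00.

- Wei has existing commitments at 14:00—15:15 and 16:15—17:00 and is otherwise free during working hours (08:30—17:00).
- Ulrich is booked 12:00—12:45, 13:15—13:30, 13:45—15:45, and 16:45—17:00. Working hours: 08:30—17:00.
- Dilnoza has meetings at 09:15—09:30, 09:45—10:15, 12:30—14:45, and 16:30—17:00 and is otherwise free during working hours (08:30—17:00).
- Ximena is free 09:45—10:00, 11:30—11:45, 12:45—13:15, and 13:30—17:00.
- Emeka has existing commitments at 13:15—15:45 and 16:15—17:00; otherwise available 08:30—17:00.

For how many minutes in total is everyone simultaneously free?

45 minutes

Wei free within 08:30–17:00: 08:30–14:00, 15:15–16:15.
Ulrich free within 08:30–17:00: 08:30–12:00, 12:45–13:15, 13:30–13:45, 15:45–16:45.
Dilnoza free within 08:30–17:00: 08:30–09:15, 09:30–09:45, 10:15–12:30, 14:45–16:30.
Emeka free within 08:30–17:00: 08:30–13:15, 15:45–16:15.
Wei ∩ Ulrich: 08:30–12:00, 12:45–13:15, 13:30–13:45, 15:45–16:15.
Wei ∩ Ulrich ∩ Dilnoza: 08:30–09:15, 09:30–09:45, 10:15–12:00, 15:45–16:15.
Wei ∩ Ulrich ∩ Dilnoza ∩ Ximena: 11:30–11:45, 15:45–16:15.
Wei ∩ Ulrich ∩ Dilnoza ∩ Ximena ∩ Emeka: 11:30–11:45, 15:45–16:15.
Total common minutes: 15 + 30 = 45.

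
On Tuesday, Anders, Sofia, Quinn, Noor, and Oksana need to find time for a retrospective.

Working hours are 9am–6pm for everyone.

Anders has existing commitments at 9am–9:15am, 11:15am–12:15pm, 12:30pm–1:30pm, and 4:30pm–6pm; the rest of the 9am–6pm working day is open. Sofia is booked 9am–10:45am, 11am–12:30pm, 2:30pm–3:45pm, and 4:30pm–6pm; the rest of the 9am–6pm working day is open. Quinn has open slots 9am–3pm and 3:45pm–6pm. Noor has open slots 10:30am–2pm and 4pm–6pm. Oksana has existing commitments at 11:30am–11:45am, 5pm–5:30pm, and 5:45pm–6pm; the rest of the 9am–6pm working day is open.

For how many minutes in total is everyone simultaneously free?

Anders free within 09:00–18:00: 09:15–11:15, 12:15–12:30, 13:30–16:30.
Sofia free within 09:00–18:00: 10:45–11:00, 12:30–14:30, 15:45–16:30.
Oksana free within 09:00–18:00: 09:00–11:30, 11:45–17:00, 17:30–17:45.
Anders ∩ Sofia: 10:45–11:00, 13:30–14:30, 15:45–16:30.
Anders ∩ Sofia ∩ Quinn: 10:45–11:00, 13:30–14:30, 15:45–16:30.
Anders ∩ Sofia ∩ Quinn ∩ Noor: 10:45–11:00, 13:30–14:00, 16:00–16:30.
Anders ∩ Sofia ∩ Quinn ∩ Noor ∩ Oksana: 10:45–11:00, 13:30–14:00, 16:00–16:30.
Total common minutes: 15 + 30 + 30 = 75.

75 minutes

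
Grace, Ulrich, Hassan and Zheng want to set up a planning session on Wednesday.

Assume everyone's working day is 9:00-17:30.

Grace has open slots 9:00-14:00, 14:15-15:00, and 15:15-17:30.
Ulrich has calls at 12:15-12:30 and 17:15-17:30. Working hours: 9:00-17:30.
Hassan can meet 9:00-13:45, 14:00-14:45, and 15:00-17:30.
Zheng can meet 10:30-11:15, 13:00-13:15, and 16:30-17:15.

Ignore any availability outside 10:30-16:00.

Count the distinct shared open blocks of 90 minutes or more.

0

Ulrich free within 09:00–17:30: 09:00–12:15, 12:30–17:15.
Grace ∩ Ulrich: 09:00–12:15, 12:30–14:00, 14:15–15:00, 15:15–17:15.
Grace ∩ Ulrich ∩ Hassan: 09:00–12:15, 12:30–13:45, 14:15–14:45, 15:15–17:15.
Grace ∩ Ulrich ∩ Hassan ∩ Zheng: 10:30–11:15, 13:00–13:15, 16:30–17:15.
Restricted to 10:30–16:00: 10:30–11:15, 13:00–13:15.
Windows ≥ 90 min: (none).
That's 0 windows.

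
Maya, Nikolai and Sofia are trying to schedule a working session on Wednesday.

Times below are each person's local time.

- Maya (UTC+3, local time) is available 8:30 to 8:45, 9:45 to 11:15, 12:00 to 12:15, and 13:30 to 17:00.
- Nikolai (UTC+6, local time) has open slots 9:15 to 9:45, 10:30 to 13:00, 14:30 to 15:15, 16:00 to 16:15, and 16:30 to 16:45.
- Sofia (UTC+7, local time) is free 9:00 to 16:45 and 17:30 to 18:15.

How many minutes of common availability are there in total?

60 minutes

Maya → UTC: 05:30–05:45, 06:45–08:15, 09:00–09:15, 10:30–14:00.
Nikolai → UTC: 03:15–03:45, 04:30–07:00, 08:30–09:15, 10:00–10:15, 10:30–10:45.
Sofia → UTC: 02:00–09:45, 10:30–11:15.
Maya ∩ Nikolai: 05:30–05:45, 06:45–07:00, 09:00–09:15, 10:30–10:45.
Maya ∩ Nikolai ∩ Sofia: 05:30–05:45, 06:45–07:00, 09:00–09:15, 10:30–10:45.
Total common minutes: 15 + 15 + 15 + 15 = 60.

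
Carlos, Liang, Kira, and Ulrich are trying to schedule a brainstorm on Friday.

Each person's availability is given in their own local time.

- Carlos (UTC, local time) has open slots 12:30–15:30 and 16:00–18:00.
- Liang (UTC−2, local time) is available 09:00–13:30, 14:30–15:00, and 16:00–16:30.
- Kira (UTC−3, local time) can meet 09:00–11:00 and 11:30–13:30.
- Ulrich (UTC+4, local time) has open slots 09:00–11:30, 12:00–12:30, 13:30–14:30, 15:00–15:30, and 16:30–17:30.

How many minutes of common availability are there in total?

60 minutes

Carlos → UTC: 12:30–15:30, 16:00–18:00.
Liang → UTC: 11:00–15:30, 16:30–17:00, 18:00–18:30.
Kira → UTC: 12:00–14:00, 14:30–16:30.
Ulrich → UTC: 05:00–07:30, 08:00–08:30, 09:30–10:30, 11:00–11:30, 12:30–13:30.
Carlos ∩ Liang: 12:30–15:30, 16:30–17:00.
Carlos ∩ Liang ∩ Kira: 12:30–14:00, 14:30–15:30.
Carlos ∩ Liang ∩ Kira ∩ Ulrich: 12:30–13:30.
Total common minutes: 60.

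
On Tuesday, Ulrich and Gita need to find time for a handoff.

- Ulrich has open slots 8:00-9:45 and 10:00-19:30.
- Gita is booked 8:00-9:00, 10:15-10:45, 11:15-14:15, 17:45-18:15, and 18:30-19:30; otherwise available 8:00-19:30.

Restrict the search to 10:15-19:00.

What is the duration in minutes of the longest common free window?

Gita free within 08:00–19:30: 09:00–10:15, 10:45–11:15, 14:15–17:45, 18:15–18:30.
Ulrich ∩ Gita: 09:00–09:45, 10:00–10:15, 10:45–11:15, 14:15–17:45, 18:15–18:30.
Restricted to 10:15–19:00: 10:45–11:15, 14:15–17:45, 18:15–18:30.
Common window lengths: 30, 210, 15 min; longest is 210.

210 minutes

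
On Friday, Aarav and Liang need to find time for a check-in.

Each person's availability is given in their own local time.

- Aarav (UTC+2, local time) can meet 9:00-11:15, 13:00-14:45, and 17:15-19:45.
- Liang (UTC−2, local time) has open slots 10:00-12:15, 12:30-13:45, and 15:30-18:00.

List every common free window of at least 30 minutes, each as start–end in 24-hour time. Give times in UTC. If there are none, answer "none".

12:00–12:45, 15:15–15:45

Aarav → UTC: 07:00–09:15, 11:00–12:45, 15:15–17:45.
Liang → UTC: 12:00–14:15, 14:30–15:45, 17:30–20:00.
Aarav ∩ Liang: 12:00–12:45, 15:15–15:45, 17:30–17:45.
Windows ≥ 30 min: 12:00–12:45, 15:15–15:45.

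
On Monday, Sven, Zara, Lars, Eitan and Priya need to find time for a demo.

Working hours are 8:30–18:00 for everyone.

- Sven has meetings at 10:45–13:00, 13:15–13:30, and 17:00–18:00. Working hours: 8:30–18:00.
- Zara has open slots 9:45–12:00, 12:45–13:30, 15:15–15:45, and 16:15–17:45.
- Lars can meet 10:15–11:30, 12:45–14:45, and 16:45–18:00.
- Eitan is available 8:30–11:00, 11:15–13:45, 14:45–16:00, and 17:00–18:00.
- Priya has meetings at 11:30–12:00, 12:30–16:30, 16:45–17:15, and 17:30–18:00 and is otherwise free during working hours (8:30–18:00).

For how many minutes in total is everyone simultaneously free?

30 minutes

Sven free within 08:30–18:00: 08:30–10:45, 13:00–13:15, 13:30–17:00.
Priya free within 08:30–18:00: 08:30–11:30, 12:00–12:30, 16:30–16:45, 17:15–17:30.
Sven ∩ Zara: 09:45–10:45, 13:00–13:15, 15:15–15:45, 16:15–17:00.
Sven ∩ Zara ∩ Lars: 10:15–10:45, 13:00–13:15, 16:45–17:00.
Sven ∩ Zara ∩ Lars ∩ Eitan: 10:15–10:45, 13:00–13:15.
Sven ∩ Zara ∩ Lars ∩ Eitan ∩ Priya: 10:15–10:45.
Total common minutes: 30.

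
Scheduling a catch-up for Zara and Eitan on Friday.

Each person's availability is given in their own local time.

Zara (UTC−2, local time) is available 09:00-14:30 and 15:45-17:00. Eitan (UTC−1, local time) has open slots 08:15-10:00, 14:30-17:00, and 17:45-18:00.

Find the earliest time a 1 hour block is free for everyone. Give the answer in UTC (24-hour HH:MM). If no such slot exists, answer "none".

Zara → UTC: 11:00–16:30, 17:45–19:00.
Eitan → UTC: 09:15–11:00, 15:30–18:00, 18:45–19:00.
Zara ∩ Eitan: 15:30–16:30, 17:45–18:00, 18:45–19:00.
Windows ≥ 60 min: 15:30–16:30.
Earliest such window starts at 15:30.

15:30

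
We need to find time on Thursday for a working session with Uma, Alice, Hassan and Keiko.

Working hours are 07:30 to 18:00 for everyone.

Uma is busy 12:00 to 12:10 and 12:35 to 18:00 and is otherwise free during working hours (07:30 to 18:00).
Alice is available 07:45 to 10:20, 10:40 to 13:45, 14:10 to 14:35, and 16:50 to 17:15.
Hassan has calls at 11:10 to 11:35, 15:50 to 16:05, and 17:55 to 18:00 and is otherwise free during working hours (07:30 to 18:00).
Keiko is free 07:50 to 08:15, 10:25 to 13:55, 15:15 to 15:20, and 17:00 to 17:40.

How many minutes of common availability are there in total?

105 minutes

Uma free within 07:30–18:00: 07:30–12:00, 12:10–12:35.
Hassan free within 07:30–18:00: 07:30–11:10, 11:35–15:50, 16:05–17:55.
Uma ∩ Alice: 07:45–10:20, 10:40–12:00, 12:10–12:35.
Uma ∩ Alice ∩ Hassan: 07:45–10:20, 10:40–11:10, 11:35–12:00, 12:10–12:35.
Uma ∩ Alice ∩ Hassan ∩ Keiko: 07:50–08:15, 10:40–11:10, 11:35–12:00, 12:10–12:35.
Total common minutes: 25 + 30 + 25 + 25 = 105.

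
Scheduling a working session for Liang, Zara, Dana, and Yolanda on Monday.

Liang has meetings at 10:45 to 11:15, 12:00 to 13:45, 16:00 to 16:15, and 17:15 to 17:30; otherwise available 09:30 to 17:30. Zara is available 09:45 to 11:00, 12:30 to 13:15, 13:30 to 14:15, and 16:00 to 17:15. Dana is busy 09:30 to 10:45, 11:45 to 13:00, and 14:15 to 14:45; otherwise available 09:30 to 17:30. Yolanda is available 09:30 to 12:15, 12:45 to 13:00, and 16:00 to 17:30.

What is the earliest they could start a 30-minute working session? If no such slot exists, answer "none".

Liang free within 09:30–17:30: 09:30–10:45, 11:15–12:00, 13:45–16:00, 16:15–17:15.
Dana free within 09:30–17:30: 10:45–11:45, 13:00–14:15, 14:45–17:30.
Liang ∩ Zara: 09:45–10:45, 13:45–14:15, 16:15–17:15.
Liang ∩ Zara ∩ Dana: 13:45–14:15, 16:15–17:15.
Liang ∩ Zara ∩ Dana ∩ Yolanda: 16:15–17:15.
Windows ≥ 30 min: 16:15–17:15.
Earliest such window starts at 16:15.

16:15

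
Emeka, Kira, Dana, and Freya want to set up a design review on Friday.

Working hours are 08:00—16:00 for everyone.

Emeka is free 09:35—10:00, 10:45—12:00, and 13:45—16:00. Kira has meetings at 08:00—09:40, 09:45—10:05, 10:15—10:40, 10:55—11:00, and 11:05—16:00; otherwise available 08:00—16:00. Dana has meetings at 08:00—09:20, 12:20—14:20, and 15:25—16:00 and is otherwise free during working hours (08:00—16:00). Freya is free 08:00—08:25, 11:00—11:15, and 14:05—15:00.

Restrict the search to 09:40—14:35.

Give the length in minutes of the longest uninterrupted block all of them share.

5 minutes

Kira free within 08:00–16:00: 09:40–09:45, 10:05–10:15, 10:40–10:55, 11:00–11:05.
Dana free within 08:00–16:00: 09:20–12:20, 14:20–15:25.
Emeka ∩ Kira: 09:40–09:45, 10:45–10:55, 11:00–11:05.
Emeka ∩ Kira ∩ Dana: 09:40–09:45, 10:45–10:55, 11:00–11:05.
Emeka ∩ Kira ∩ Dana ∩ Freya: 11:00–11:05.
Restricted to 09:40–14:35: 11:00–11:05.
Single common window of 5 minutes.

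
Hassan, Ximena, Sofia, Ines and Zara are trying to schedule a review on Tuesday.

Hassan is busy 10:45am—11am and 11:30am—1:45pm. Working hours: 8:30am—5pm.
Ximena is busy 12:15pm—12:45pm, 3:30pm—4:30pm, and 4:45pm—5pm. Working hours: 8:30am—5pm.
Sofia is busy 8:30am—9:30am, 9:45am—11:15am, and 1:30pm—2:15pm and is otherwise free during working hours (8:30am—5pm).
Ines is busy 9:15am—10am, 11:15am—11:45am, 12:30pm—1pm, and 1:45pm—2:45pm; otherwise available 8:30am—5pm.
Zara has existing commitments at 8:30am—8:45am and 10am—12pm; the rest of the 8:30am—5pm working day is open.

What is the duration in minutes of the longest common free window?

Hassan free within 08:30–17:00: 08:30–10:45, 11:00–11:30, 13:45–17:00.
Ximena free within 08:30–17:00: 08:30–12:15, 12:45–15:30, 16:30–16:45.
Sofia free within 08:30–17:00: 09:30–09:45, 11:15–13:30, 14:15–17:00.
Ines free within 08:30–17:00: 08:30–09:15, 10:00–11:15, 11:45–12:30, 13:00–13:45, 14:45–17:00.
Zara free within 08:30–17:00: 08:45–10:00, 12:00–17:00.
Hassan ∩ Ximena: 08:30–10:45, 11:00–11:30, 13:45–15:30, 16:30–16:45.
Hassan ∩ Ximena ∩ Sofia: 09:30–09:45, 11:15–11:30, 14:15–15:30, 16:30–16:45.
Hassan ∩ Ximena ∩ Sofia ∩ Ines: 14:45–15:30, 16:30–16:45.
Hassan ∩ Ximena ∩ Sofia ∩ Ines ∩ Zara: 14:45–15:30, 16:30–16:45.
Common window lengths: 45, 15 min; longest is 45.

45 minutes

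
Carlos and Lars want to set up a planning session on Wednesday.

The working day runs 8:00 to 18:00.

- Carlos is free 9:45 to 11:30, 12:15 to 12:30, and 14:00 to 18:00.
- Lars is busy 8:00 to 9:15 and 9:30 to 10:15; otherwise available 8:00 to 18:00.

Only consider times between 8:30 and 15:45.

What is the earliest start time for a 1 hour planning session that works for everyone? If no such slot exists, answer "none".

Lars free within 08:00–18:00: 09:15–09:30, 10:15–18:00.
Carlos ∩ Lars: 10:15–11:30, 12:15–12:30, 14:00–18:00.
Restricted to 08:30–15:45: 10:15–11:30, 12:15–12:30, 14:00–15:45.
Windows ≥ 60 min: 10:15–11:30, 14:00–15:45.
Earliest such window starts at 10:15.

10:15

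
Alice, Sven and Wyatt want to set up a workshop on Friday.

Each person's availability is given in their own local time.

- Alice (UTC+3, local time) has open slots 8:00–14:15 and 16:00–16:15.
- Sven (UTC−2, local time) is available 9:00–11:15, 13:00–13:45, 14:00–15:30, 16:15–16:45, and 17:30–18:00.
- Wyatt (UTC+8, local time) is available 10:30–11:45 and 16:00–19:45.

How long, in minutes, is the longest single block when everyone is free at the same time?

Alice → UTC: 05:00–11:15, 13:00–13:15.
Sven → UTC: 11:00–13:15, 15:00–15:45, 16:00–17:30, 18:15–18:45, 19:30–20:00.
Wyatt → UTC: 02:30–03:45, 08:00–11:45.
Alice ∩ Sven: 11:00–11:15, 13:00–13:15.
Alice ∩ Sven ∩ Wyatt: 11:00–11:15.
Single common window of 15 minutes.

15 minutes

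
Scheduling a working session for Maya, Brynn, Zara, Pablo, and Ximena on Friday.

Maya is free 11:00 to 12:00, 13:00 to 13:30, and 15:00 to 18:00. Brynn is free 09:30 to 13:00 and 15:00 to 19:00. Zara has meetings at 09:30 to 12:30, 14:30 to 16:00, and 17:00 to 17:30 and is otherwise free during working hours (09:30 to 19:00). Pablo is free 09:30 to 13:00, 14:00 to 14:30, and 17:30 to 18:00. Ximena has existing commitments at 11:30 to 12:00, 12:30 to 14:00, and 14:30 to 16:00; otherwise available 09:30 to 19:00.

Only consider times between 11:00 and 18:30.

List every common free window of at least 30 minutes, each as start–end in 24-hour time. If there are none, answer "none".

Zara free within 09:30–19:00: 12:30–14:30, 16:00–17:00, 17:30–19:00.
Ximena free within 09:30–19:00: 09:30–11:30, 12:00–12:30, 14:00–14:30, 16:00–19:00.
Maya ∩ Brynn: 11:00–12:00, 15:00–18:00.
Maya ∩ Brynn ∩ Zara: 16:00–17:00, 17:30–18:00.
Maya ∩ Brynn ∩ Zara ∩ Pablo: 17:30–18:00.
Maya ∩ Brynn ∩ Zara ∩ Pablo ∩ Ximena: 17:30–18:00.
Restricted to 11:00–18:30: 17:30–18:00.
Windows ≥ 30 min: 17:30–18:00.

17:30–18:00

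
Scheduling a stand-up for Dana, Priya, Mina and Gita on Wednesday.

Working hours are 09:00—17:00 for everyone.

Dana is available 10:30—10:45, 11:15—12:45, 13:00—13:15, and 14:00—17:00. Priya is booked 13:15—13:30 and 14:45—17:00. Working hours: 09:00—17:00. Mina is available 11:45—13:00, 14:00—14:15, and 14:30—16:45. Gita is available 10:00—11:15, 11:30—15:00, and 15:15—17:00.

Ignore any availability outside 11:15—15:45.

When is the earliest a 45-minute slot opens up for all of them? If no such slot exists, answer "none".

11:45

Priya free within 09:00–17:00: 09:00–13:15, 13:30–14:45.
Dana ∩ Priya: 10:30–10:45, 11:15–12:45, 13:00–13:15, 14:00–14:45.
Dana ∩ Priya ∩ Mina: 11:45–12:45, 14:00–14:15, 14:30–14:45.
Dana ∩ Priya ∩ Mina ∩ Gita: 11:45–12:45, 14:00–14:15, 14:30–14:45.
Restricted to 11:15–15:45: 11:45–12:45, 14:00–14:15, 14:30–14:45.
Windows ≥ 45 min: 11:45–12:45.
Earliest such window starts at 11:45.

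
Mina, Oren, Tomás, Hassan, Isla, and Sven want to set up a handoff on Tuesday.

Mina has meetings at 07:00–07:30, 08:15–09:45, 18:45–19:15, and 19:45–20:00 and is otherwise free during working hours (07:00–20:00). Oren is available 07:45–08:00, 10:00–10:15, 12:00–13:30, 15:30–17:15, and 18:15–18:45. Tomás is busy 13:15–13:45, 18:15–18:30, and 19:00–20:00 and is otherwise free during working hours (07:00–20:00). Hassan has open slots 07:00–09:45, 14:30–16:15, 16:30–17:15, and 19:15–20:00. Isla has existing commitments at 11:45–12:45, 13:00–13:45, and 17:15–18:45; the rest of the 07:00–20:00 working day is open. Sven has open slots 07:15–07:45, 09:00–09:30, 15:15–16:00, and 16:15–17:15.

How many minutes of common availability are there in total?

75 minutes

Mina free within 07:00–20:00: 07:30–08:15, 09:45–18:45, 19:15–19:45.
Tomás free within 07:00–20:00: 07:00–13:15, 13:45–18:15, 18:30–19:00.
Isla free within 07:00–20:00: 07:00–11:45, 12:45–13:00, 13:45–17:15, 18:45–20:00.
Mina ∩ Oren: 07:45–08:00, 10:00–10:15, 12:00–13:30, 15:30–17:15, 18:15–18:45.
Mina ∩ Oren ∩ Tomás: 07:45–08:00, 10:00–10:15, 12:00–13:15, 15:30–17:15, 18:30–18:45.
Mina ∩ Oren ∩ Tomás ∩ Hassan: 07:45–08:00, 15:30–16:15, 16:30–17:15.
Mina ∩ Oren ∩ Tomás ∩ Hassan ∩ Isla: 07:45–08:00, 15:30–16:15, 16:30–17:15.
Mina ∩ Oren ∩ Tomás ∩ Hassan ∩ Isla ∩ Sven: 15:30–16:00, 16:30–17:15.
Total common minutes: 30 + 45 = 75.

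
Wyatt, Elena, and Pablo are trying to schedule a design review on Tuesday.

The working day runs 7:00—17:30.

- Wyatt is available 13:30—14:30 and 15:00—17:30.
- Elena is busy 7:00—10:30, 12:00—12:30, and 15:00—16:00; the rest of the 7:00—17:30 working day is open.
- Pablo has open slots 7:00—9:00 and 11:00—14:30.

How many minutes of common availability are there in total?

Elena free within 07:00–17:30: 10:30–12:00, 12:30–15:00, 16:00–17:30.
Wyatt ∩ Elena: 13:30–14:30, 16:00–17:30.
Wyatt ∩ Elena ∩ Pablo: 13:30–14:30.
Total common minutes: 60.

60 minutes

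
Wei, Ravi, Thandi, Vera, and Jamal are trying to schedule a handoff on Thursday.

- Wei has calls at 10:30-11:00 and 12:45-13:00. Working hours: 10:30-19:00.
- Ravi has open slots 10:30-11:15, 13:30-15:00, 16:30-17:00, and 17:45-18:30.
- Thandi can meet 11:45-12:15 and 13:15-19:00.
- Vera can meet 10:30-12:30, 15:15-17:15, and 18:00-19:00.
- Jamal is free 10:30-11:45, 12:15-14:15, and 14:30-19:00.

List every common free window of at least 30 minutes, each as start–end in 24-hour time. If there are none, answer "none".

Wei free within 10:30–19:00: 11:00–12:45, 13:00–19:00.
Wei ∩ Ravi: 11:00–11:15, 13:30–15:00, 16:30–17:00, 17:45–18:30.
Wei ∩ Ravi ∩ Thandi: 13:30–15:00, 16:30–17:00, 17:45–18:30.
Wei ∩ Ravi ∩ Thandi ∩ Vera: 16:30–17:00, 18:00–18:30.
Wei ∩ Ravi ∩ Thandi ∩ Vera ∩ Jamal: 16:30–17:00, 18:00–18:30.
Windows ≥ 30 min: 16:30–17:00, 18:00–18:30.

16:30–17:00, 18:00–18:30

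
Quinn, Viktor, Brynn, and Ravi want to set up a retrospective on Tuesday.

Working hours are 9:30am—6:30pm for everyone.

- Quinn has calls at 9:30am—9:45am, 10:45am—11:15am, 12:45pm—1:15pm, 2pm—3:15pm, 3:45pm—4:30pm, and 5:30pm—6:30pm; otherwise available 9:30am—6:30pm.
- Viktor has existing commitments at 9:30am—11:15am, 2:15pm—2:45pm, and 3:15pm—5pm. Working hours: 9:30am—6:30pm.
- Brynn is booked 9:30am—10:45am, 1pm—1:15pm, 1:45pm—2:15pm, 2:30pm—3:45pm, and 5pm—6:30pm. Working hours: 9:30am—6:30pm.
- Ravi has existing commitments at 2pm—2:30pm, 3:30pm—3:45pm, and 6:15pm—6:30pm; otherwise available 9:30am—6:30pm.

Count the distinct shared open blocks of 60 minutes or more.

Quinn free within 09:30–18:30: 09:45–10:45, 11:15–12:45, 13:15–14:00, 15:15–15:45, 16:30–17:30.
Viktor free within 09:30–18:30: 11:15–14:15, 14:45–15:15, 17:00–18:30.
Brynn free within 09:30–18:30: 10:45–13:00, 13:15–13:45, 14:15–14:30, 15:45–17:00.
Ravi free within 09:30–18:30: 09:30–14:00, 14:30–15:30, 15:45–18:15.
Quinn ∩ Viktor: 11:15–12:45, 13:15–14:00, 17:00–17:30.
Quinn ∩ Viktor ∩ Brynn: 11:15–12:45, 13:15–13:45.
Quinn ∩ Viktor ∩ Brynn ∩ Ravi: 11:15–12:45, 13:15–13:45.
Windows ≥ 60 min: 11:15–12:45.
That's 1 window.

1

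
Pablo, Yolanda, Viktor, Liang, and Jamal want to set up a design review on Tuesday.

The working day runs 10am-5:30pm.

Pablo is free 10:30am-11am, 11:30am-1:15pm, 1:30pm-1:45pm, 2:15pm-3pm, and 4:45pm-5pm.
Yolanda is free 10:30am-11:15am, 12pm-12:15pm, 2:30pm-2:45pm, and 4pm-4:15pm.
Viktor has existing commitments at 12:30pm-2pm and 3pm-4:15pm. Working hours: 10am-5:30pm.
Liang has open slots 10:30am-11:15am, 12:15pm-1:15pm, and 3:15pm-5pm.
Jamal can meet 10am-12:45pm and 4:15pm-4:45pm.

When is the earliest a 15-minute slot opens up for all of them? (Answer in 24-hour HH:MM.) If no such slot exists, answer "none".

Viktor free within 10:00–17:30: 10:00–12:30, 14:00–15:00, 16:15–17:30.
Pablo ∩ Yolanda: 10:30–11:00, 12:00–12:15, 14:30–14:45.
Pablo ∩ Yolanda ∩ Viktor: 10:30–11:00, 12:00–12:15, 14:30–14:45.
Pablo ∩ Yolanda ∩ Viktor ∩ Liang: 10:30–11:00.
Pablo ∩ Yolanda ∩ Viktor ∩ Liang ∩ Jamal: 10:30–11:00.
Windows ≥ 15 min: 10:30–11:00.
Earliest such window starts at 10:30.

10:30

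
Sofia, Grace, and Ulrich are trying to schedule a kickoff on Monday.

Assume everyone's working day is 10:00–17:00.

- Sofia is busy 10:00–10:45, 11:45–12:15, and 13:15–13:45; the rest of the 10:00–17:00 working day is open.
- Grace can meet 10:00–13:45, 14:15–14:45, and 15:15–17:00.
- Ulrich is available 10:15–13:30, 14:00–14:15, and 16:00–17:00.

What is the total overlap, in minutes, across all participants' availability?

180 minutes

Sofia free within 10:00–17:00: 10:45–11:45, 12:15–13:15, 13:45–17:00.
Sofia ∩ Grace: 10:45–11:45, 12:15–13:15, 14:15–14:45, 15:15–17:00.
Sofia ∩ Grace ∩ Ulrich: 10:45–11:45, 12:15–13:15, 16:00–17:00.
Total common minutes: 60 + 60 + 60 = 180.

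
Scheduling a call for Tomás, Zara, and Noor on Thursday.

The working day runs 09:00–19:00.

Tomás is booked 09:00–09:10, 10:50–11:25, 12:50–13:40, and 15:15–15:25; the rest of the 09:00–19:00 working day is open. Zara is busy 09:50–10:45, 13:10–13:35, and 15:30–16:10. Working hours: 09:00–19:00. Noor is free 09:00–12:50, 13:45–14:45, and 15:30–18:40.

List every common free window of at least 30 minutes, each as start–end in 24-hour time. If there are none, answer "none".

Tomás free within 09:00–19:00: 09:10–10:50, 11:25–12:50, 13:40–15:15, 15:25–19:00.
Zara free within 09:00–19:00: 09:00–09:50, 10:45–13:10, 13:35–15:30, 16:10–19:00.
Tomás ∩ Zara: 09:10–09:50, 10:45–10:50, 11:25–12:50, 13:40–15:15, 15:25–15:30, 16:10–19:00.
Tomás ∩ Zara ∩ Noor: 09:10–09:50, 10:45–10:50, 11:25–12:50, 13:45–14:45, 16:10–18:40.
Windows ≥ 30 min: 09:10–09:50, 11:25–12:50, 13:45–14:45, 16:10–18:40.

09:10–09:50, 11:25–12:50, 13:45–14:45, 16:10–18:40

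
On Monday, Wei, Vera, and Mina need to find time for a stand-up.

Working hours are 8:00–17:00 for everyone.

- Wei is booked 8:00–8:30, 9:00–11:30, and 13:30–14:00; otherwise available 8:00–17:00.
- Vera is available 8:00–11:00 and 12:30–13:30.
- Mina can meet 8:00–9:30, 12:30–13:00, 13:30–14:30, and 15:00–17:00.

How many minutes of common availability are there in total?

Wei free within 08:00–17:00: 08:30–09:00, 11:30–13:30, 14:00–17:00.
Wei ∩ Vera: 08:30–09:00, 12:30–13:30.
Wei ∩ Vera ∩ Mina: 08:30–09:00, 12:30–13:00.
Total common minutes: 30 + 30 = 60.

60 minutes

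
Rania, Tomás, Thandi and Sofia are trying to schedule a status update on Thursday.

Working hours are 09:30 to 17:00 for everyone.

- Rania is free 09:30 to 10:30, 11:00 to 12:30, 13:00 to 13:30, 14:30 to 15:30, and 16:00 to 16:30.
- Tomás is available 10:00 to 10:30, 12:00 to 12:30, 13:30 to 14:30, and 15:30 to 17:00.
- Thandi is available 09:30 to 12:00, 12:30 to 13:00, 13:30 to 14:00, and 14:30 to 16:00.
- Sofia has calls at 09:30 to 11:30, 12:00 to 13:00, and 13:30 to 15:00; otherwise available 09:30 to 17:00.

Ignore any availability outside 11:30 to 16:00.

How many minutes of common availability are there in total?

Sofia free within 09:30–17:00: 11:30–12:00, 13:00–13:30, 15:00–17:00.
Rania ∩ Tomás: 10:00–10:30, 12:00–12:30, 16:00–16:30.
Rania ∩ Tomás ∩ Thandi: 10:00–10:30.
Rania ∩ Tomás ∩ Thandi ∩ Sofia: (none).
Restricted to 11:30–16:00: (none).
Total common minutes: 0.

0 minutes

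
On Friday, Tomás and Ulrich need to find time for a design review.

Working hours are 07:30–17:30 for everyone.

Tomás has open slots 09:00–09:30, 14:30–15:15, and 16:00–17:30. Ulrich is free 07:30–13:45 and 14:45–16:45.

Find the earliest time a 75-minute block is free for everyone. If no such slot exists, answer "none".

Tomás ∩ Ulrich: 09:00–09:30, 14:45–15:15, 16:00–16:45.
Windows ≥ 75 min: (none).

none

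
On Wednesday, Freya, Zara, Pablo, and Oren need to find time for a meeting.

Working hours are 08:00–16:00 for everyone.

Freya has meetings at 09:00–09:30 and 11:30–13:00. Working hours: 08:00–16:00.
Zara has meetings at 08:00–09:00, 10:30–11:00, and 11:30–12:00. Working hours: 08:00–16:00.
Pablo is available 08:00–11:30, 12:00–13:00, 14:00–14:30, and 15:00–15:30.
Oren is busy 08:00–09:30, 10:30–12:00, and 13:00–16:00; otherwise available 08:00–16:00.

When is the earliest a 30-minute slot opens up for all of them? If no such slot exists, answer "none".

09:30

Freya free within 08:00–16:00: 08:00–09:00, 09:30–11:30, 13:00–16:00.
Zara free within 08:00–16:00: 09:00–10:30, 11:00–11:30, 12:00–16:00.
Oren free within 08:00–16:00: 09:30–10:30, 12:00–13:00.
Freya ∩ Zara: 09:30–10:30, 11:00–11:30, 13:00–16:00.
Freya ∩ Zara ∩ Pablo: 09:30–10:30, 11:00–11:30, 14:00–14:30, 15:00–15:30.
Freya ∩ Zara ∩ Pablo ∩ Oren: 09:30–10:30.
Windows ≥ 30 min: 09:30–10:30.
Earliest such window starts at 09:30.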